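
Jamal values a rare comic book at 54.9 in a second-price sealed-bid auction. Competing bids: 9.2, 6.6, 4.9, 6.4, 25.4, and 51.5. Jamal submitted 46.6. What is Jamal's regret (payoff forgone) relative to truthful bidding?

3.4

The highest competing bid is 51.5.
Bidding truthfully at 54.9: Jamal has the top bid, wins, and pays the second-highest bid 51.5. Payoff = 54.9 − 51.5 = 3.4.
Bidding 46.6: the top bid is 51.5 (a rival), so Jamal loses. Payoff = 0.0.
Regret = truthful payoff − actual payoff = 3.4 − 0.0 = 3.4.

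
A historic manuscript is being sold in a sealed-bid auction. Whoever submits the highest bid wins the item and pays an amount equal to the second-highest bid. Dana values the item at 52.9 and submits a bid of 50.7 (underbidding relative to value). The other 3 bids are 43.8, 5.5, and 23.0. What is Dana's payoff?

Highest competing bid: 43.8.
Dana's bid 50.7 is the highest overall, so Dana wins and pays the second-highest bid, 43.8.
Payoff = value − price = 52.9 − 43.8 = 9.1.

9.1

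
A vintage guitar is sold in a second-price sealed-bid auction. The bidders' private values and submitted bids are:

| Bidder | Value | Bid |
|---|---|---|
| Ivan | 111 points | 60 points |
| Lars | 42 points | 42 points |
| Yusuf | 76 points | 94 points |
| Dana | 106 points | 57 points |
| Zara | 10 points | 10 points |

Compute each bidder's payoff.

Ivan 0 points, Lars 0 points, Yusuf 16 points, Dana 0 points, Zara 0 points.

Bids in descending order: Yusuf 94 points > Ivan 60 points > Dana 57 points > Lars 42 points > Zara 10 points.
Yusuf has the top bid and wins; the price is the second-highest bid, 60 points.
Yusuf's payoff = 76 points − 60 points = 16 points. All other bidders lose, so their payoff is 0.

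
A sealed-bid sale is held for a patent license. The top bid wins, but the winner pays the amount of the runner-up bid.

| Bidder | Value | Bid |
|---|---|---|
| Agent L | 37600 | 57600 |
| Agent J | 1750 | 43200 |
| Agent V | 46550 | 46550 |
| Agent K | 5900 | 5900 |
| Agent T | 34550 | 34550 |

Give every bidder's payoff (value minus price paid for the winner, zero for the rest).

Agent L -8950, Agent J 0, Agent V 0, Agent K 0, Agent T 0.

Bids in descending order: Agent L 57600 > Agent V 46550 > Agent J 43200 > Agent T 34550 > Agent K 5900.
Agent L has the top bid and wins; the price is the second-highest bid, 46550.
Agent L's payoff = 37600 − 46550 = -8950. All other bidders lose, so their payoff is 0.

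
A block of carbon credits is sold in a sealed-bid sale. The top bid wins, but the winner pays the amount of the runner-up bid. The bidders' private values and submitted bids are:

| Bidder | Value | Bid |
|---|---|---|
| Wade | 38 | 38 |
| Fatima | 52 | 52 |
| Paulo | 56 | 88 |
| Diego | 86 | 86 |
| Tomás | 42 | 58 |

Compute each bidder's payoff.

Sorted high to low: Paulo 88 > Diego 86 > Tomás 58 > Fatima 52 > Wade 38.
Paulo has the top bid and wins; the price is the second-highest bid, 86.
Paulo's payoff = 56 − 86 = -30. All other bidders lose, so their payoff is 0.

Wade 0, Fatima 0, Paulo -30, Diego 0, Tomás 0.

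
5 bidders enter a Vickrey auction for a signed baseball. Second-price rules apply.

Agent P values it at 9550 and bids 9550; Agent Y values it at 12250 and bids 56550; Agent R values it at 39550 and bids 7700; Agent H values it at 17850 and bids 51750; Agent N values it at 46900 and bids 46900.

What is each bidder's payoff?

Payoffs: Agent P 0, Agent Y -39500, Agent R 0, Agent H 0, Agent N 0.

Sorted high to low: Agent Y 56550, then Agent H 51750, then Agent N 46900, then Agent P 9550, then Agent R 7700.
Agent Y has the top bid and wins; the price is the second-highest bid, 51750.
Agent Y's payoff = 12250 − 51750 = -39500. All other bidders lose, so their payoff is 0.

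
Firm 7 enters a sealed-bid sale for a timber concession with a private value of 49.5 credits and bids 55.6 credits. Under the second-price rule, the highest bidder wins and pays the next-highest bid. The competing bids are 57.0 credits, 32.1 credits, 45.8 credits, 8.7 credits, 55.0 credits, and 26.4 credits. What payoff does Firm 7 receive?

0.0 credits

Highest competing bid: 57.0 credits.
Firm 7's bid 55.6 credits is not the highest, so Firm 7 loses, pays nothing, and earns zero payoff.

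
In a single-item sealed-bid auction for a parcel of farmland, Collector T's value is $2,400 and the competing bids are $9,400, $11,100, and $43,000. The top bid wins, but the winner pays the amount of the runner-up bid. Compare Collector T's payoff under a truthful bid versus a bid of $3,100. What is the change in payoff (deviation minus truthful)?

The highest competing bid is $43,000.
Bidding truthfully at $2,400: the top bid is $43,000 (a rival), so Collector T loses. Payoff = $0.
Bidding $3,100: the top bid is $43,000 (a rival), so Collector T loses. Payoff = $0.
Change = $0 − $0 = $0.

Payoff change: $0.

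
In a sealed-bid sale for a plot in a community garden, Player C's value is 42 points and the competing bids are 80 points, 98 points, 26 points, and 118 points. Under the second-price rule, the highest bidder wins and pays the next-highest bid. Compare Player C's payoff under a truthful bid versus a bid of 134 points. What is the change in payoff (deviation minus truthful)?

Payoff change: -76 points.

The highest competing bid is 118 points.
Bidding truthfully at 42 points: the top bid is 118 points (a rival), so Player C loses. Payoff = 0 points.
Bidding 134 points: Player C has the top bid, wins, and pays the second-highest bid 118 points. Payoff = 42 points − 118 points = -76 points.
Change = -76 points − 0 points = -76 points.
Deviating from a truthful bid can only lose payoff in a second-price auction — never gain.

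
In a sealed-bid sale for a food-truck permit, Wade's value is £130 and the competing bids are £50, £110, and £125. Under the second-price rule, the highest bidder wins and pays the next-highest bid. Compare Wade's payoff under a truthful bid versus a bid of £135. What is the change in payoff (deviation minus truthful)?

Payoff change: £0.

The highest competing bid is £125.
Bidding truthfully at £130: Wade has the top bid, wins, and pays the second-highest bid £125. Payoff = £130 − £125 = £5.
Bidding £135: Wade has the top bid, wins, and pays the second-highest bid £125. Payoff = £130 − £125 = £5.
Change = £5 − £5 = £0.
The bid only affects whether you win, not the price — here both bids land on the same side of the top rival bid, so the deviation is payoff-neutral.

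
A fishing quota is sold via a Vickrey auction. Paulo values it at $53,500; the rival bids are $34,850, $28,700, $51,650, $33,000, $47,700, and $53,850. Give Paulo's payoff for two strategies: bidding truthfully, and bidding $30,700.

The highest competing bid is $53,850.
Bidding truthfully at $53,500: the top bid is $53,850 (a rival), so Paulo loses. Payoff = $0.
Bidding $30,700: the top bid is $53,850 (a rival), so Paulo loses. Payoff = $0.
The bid only affects whether you win, not the price — here both bids land on the same side of the top rival bid, so the deviation is payoff-neutral.

Truthful: $0; alternative: $0.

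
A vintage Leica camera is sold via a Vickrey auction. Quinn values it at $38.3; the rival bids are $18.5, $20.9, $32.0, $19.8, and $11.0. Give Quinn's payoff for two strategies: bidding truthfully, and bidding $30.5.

The highest competing bid is $32.0.
Bidding truthfully at $38.3: Quinn has the top bid, wins, and pays the second-highest bid $32.0. Payoff = $38.3 − $32.0 = $6.3.
Bidding $30.5: the top bid is $32.0 (a rival), so Quinn loses. Payoff = $0.0.

Truthful: $6.3; alternative: $0.0.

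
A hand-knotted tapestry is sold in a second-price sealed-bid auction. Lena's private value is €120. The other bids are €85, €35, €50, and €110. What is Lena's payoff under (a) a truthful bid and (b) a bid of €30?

The highest competing bid is €110.
Bidding truthfully at €120: Lena has the top bid, wins, and pays the second-highest bid €110. Payoff = €120 − €110 = €10.
Bidding €30: the top bid is €110 (a rival), so Lena loses. Payoff = €0.
This is the dominant-strategy logic: truthful bidding weakly beats any alternative.

Truthful: €10; alternative: €0.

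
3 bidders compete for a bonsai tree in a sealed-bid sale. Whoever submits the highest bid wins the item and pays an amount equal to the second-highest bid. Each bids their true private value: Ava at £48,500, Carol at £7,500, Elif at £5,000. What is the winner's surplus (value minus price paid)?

Surplus = £41,000.

Ranking the bids: Ava £48,500; Carol £7,500; Elif £5,000.
Ava wins with the top bid and pays the second-highest, £7,500.
Surplus = £48,500 − £7,500 = £41,000.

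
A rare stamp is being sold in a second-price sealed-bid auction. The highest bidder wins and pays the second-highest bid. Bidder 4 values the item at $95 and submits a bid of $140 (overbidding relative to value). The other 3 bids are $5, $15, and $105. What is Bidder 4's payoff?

-$10

Highest competing bid: $105.
Bidder 4's bid $140 is the highest overall, so Bidder 4 wins and pays the second-highest bid, $105.
Payoff = value − price = $95 − $105 = -$10.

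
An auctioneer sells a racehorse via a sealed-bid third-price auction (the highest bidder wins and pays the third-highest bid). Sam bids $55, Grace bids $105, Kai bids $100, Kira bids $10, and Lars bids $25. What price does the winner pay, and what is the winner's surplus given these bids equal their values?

The winner pays $55 for a surplus of $50.

Ranking the bids: Grace $105, then Kai $100, then Sam $55, then Lars $25, then Kira $10.
Grace is the highest bidder, so Grace wins.
Under the third-price rule, the price is the third-highest bid: $55.
Surplus = $105 − $55 = $50.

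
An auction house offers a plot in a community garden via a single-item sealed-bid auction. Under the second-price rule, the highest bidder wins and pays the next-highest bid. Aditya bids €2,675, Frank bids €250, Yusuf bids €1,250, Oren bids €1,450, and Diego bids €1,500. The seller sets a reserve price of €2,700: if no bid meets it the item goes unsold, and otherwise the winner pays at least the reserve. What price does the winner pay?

Bids in descending order: Aditya €2,675; Diego €1,500; Oren €1,450; Yusuf €1,250; Frank €250.
The top bid €2,675 is below the reserve €2,700, so the item goes unsold and nothing is paid.

unsold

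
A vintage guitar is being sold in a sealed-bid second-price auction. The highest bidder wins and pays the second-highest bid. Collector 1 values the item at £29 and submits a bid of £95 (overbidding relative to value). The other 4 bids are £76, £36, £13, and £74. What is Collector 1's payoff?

Highest competing bid: £76.
Collector 1's bid £95 is the highest overall, so Collector 1 wins and pays the second-highest bid, £76.
Payoff = value − price = £29 − £76 = -£47.

Payoff = -£47.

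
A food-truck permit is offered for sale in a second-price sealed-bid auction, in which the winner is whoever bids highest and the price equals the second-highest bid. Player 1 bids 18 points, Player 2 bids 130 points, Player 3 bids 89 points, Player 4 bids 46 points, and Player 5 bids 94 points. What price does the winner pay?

Ranking the bids: Player 2 130 points > Player 5 94 points > Player 3 89 points > Player 4 46 points > Player 1 18 points.
Player 2 is the highest bidder, so Player 2 wins.
Under the second-price rule, the price is the second-highest bid: 94 points.

Price paid: 94 points.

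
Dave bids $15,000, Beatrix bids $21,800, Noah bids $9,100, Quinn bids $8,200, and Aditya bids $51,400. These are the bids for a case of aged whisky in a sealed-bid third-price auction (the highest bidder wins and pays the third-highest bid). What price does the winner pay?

Sorted high to low: Aditya $51,400 > Beatrix $21,800 > Dave $15,000 > Noah $9,100 > Quinn $8,200.
Aditya is the highest bidder, so Aditya wins.
Under the third-price rule, the price is the third-highest bid: $15,000.

$15,000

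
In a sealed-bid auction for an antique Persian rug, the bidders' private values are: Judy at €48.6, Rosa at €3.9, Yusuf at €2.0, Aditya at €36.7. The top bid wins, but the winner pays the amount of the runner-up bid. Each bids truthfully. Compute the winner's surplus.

Ranking the bids: Judy €48.6, then Aditya €36.7, then Rosa €3.9, then Yusuf €2.0.
Judy wins with the top bid and pays the second-highest, €36.7.
Surplus = €48.6 − €36.7 = €11.9.

Surplus = €11.9.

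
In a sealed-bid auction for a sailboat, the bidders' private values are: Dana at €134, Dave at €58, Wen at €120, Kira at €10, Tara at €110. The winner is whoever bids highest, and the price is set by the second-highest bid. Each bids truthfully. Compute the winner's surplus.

€14

Ordered from highest: Dana €134, then Wen €120, then Tara €110, then Dave €58, then Kira €10.
Dana wins with the top bid and pays the second-highest, €120.
Surplus = €134 − €120 = €14.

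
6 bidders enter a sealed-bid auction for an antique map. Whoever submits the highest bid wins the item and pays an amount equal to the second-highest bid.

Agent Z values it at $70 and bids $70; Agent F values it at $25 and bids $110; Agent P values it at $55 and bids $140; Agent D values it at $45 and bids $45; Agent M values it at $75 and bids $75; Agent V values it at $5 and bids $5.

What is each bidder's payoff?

Bids in descending order: Agent P $140; Agent F $110; Agent M $75; Agent Z $70; Agent D $45; Agent V $5.
Agent P has the top bid and wins; the price is the second-highest bid, $110.
Agent P's payoff = $55 − $110 = -$55. All other bidders lose, so their payoff is 0.

Agent Z $0, Agent F $0, Agent P -$55, Agent D $0, Agent M $0, Agent V $0.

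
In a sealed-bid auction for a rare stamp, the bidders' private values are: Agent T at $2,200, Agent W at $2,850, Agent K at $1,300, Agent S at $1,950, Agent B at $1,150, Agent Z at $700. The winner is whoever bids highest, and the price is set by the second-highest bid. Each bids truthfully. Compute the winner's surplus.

Ranking the bids: Agent W $2,850, then Agent T $2,200, then Agent S $1,950, then Agent K $1,300, then Agent B $1,150, then Agent Z $700.
Agent W wins with the top bid and pays the second-highest, $2,200.
Surplus = $2,850 − $2,200 = $650.

$650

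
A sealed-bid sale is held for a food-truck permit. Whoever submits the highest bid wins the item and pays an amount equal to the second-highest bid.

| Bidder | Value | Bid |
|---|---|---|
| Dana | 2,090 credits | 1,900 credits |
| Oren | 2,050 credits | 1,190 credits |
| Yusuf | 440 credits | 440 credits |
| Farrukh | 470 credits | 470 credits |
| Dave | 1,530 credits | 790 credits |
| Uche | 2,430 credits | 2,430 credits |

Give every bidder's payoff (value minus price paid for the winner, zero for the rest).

Sorted high to low: Uche 2,430 credits > Dana 1,900 credits > Oren 1,190 credits > Dave 790 credits > Farrukh 470 credits > Yusuf 440 credits.
Uche has the top bid and wins; the price is the second-highest bid, 1,900 credits.
Uche's payoff = 2,430 credits − 1,900 credits = 530 credits. All other bidders lose, so their payoff is 0.

Payoffs: Dana 0 credits, Oren 0 credits, Yusuf 0 credits, Farrukh 0 credits, Dave 0 credits, Uche 530 credits.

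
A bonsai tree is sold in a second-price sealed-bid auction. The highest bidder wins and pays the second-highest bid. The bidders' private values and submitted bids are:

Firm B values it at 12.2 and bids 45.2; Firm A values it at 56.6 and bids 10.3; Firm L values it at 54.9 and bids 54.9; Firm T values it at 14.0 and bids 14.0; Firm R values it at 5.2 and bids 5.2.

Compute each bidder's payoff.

Firm B 0.0, Firm A 0.0, Firm L 9.7, Firm T 0.0, Firm R 0.0.

Sorted high to low: Firm L 54.9 > Firm B 45.2 > Firm T 14.0 > Firm A 10.3 > Firm R 5.2.
Firm L has the top bid and wins; the price is the second-highest bid, 45.2.
Firm L's payoff = 54.9 − 45.2 = 9.7. All other bidders lose, so their payoff is 0.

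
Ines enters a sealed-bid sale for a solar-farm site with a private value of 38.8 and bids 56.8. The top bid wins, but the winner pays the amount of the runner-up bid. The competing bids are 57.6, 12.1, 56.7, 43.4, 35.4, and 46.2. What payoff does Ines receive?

0.0

Highest competing bid: 57.6.
Ines's bid 56.8 is not the highest, so Ines loses, pays nothing, and earns zero payoff.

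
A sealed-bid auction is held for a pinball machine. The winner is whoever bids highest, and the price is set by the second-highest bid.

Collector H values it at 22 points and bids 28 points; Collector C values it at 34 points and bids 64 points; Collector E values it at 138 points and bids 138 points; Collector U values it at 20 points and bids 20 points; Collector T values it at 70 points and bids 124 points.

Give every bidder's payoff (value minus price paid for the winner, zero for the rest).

Ordered from highest: Collector E 138 points; Collector T 124 points; Collector C 64 points; Collector H 28 points; Collector U 20 points.
Collector E has the top bid and wins; the price is the second-highest bid, 124 points.
Collector E's payoff = 138 points − 124 points = 14 points. All other bidders lose, so their payoff is 0.

Payoffs: Collector H 0 points, Collector C 0 points, Collector E 14 points, Collector U 0 points, Collector T 0 points.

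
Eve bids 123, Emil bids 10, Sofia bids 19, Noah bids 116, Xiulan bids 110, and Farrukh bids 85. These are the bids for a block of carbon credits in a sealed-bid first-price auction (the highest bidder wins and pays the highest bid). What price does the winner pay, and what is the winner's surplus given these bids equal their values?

Bids in descending order: Eve 123; Noah 116; Xiulan 110; Farrukh 85; Sofia 19; Emil 10.
Eve is the highest bidder, so Eve wins.
Under the first-price rule, the price is the highest bid: 123.
Surplus = 123 − 123 = 0.

The winner pays 123 for a surplus of 0.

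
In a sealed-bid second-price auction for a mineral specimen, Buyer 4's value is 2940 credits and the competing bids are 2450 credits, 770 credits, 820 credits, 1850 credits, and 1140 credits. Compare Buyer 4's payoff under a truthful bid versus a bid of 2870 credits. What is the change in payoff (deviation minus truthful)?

The highest competing bid is 2450 credits.
Bidding truthfully at 2940 credits: Buyer 4 has the top bid, wins, and pays the second-highest bid 2450 credits. Payoff = 2940 credits − 2450 credits = 490 credits.
Bidding 2870 credits: Buyer 4 has the top bid, wins, and pays the second-highest bid 2450 credits. Payoff = 2940 credits − 2450 credits = 490 credits.
Change = 490 credits − 490 credits = 0 credits.
The bid only affects whether you win, not the price — here both bids land on the same side of the top rival bid, so the deviation is payoff-neutral.

0 credits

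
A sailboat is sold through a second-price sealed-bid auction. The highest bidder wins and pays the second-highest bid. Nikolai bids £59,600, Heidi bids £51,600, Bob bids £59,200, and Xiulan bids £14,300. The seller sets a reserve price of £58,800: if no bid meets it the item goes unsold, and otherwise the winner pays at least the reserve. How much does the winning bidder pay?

Ordered from highest: Nikolai £59,600, then Bob £59,200, then Heidi £51,600, then Xiulan £14,300.
Nikolai has the highest bid, so Nikolai wins.
The second-highest bid is £59,200, which exceeds the reserve, so that sets the price.

The winner pays £59,200.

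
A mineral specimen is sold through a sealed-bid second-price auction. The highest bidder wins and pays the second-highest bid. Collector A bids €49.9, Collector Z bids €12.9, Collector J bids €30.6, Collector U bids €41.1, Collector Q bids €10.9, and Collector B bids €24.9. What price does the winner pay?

Price paid: €41.1.

Sorted high to low: Collector A €49.9, then Collector U €41.1, then Collector J €30.6, then Collector B €24.9, then Collector Z €12.9, then Collector Q €10.9.
Collector A has the highest bid, so Collector A wins.
The second-highest bid is €41.1, so that is what Collector A pays.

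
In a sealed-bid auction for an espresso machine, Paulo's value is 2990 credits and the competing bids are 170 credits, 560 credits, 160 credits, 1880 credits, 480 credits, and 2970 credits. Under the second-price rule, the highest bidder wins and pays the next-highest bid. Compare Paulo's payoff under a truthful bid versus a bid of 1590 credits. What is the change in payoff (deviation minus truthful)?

Payoff change: -20 credits.

The highest competing bid is 2970 credits.
Bidding truthfully at 2990 credits: Paulo has the top bid, wins, and pays the second-highest bid 2970 credits. Payoff = 2990 credits − 2970 credits = 20 credits.
Bidding 1590 credits: the top bid is 2970 credits (a rival), so Paulo loses. Payoff = 0 credits.
Change = 0 credits − 20 credits = -20 credits.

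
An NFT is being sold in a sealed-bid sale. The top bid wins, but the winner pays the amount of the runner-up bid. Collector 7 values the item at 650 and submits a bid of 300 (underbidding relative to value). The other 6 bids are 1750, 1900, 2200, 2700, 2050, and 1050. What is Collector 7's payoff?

Payoff = 0.

Highest competing bid: 2700.
Collector 7's bid 300 is not the highest, so Collector 7 loses, pays nothing, and earns zero payoff.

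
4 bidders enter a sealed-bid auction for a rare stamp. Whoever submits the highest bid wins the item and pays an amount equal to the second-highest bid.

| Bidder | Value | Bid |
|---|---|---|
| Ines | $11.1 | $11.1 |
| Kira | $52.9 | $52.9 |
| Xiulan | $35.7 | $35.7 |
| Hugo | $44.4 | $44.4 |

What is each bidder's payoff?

Ordered from highest: Kira $52.9; Hugo $44.4; Xiulan $35.7; Ines $11.1.
Kira has the top bid and wins; the price is the second-highest bid, $44.4.
Kira's payoff = $52.9 − $44.4 = $8.5. All other bidders lose, so their payoff is 0.

Ines $0.0, Kira $8.5, Xiulan $0.0, Hugo $0.0.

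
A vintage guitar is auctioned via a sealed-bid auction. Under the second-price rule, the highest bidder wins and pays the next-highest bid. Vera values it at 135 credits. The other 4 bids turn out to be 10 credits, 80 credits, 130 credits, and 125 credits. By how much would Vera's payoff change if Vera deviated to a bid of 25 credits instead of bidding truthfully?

The highest competing bid is 130 credits.
Bidding truthfully at 135 credits: Vera has the top bid, wins, and pays the second-highest bid 130 credits. Payoff = 135 credits − 130 credits = 5 credits.
Bidding 25 credits: the top bid is 130 credits (a rival), so Vera loses. Payoff = 0 credits.
Change = 0 credits − 5 credits = -5 credits.

Payoff change: -5 credits.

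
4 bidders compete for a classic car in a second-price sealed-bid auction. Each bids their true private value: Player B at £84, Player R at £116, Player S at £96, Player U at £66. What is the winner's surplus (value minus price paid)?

£20

Bids in descending order: Player R £116 > Player S £96 > Player B £84 > Player U £66.
Player R wins with the top bid and pays the second-highest, £96.
Surplus = £116 − £96 = £20.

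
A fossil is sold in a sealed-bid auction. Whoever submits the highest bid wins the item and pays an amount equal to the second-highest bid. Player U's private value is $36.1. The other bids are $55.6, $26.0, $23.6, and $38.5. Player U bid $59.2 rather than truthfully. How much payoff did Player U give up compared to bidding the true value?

$19.5

The highest competing bid is $55.6.
Bidding truthfully at $36.1: the top bid is $55.6 (a rival), so Player U loses. Payoff = $0.0.
Bidding $59.2: Player U has the top bid, wins, and pays the second-highest bid $55.6. Payoff = $36.1 − $55.6 = -$19.5.
Regret = truthful payoff − actual payoff = $0.0 − -$19.5 = $19.5.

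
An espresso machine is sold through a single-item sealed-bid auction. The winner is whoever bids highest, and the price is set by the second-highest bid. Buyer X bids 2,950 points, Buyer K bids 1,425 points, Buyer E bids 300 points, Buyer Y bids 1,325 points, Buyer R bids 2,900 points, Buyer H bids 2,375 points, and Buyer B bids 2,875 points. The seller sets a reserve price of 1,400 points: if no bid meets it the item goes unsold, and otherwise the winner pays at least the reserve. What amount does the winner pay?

Ordered from highest: Buyer X 2,950 points > Buyer R 2,900 points > Buyer B 2,875 points > Buyer H 2,375 points > Buyer K 1,425 points > Buyer Y 1,325 points > Buyer E 300 points.
Buyer X has the highest bid, so Buyer X wins.
The second-highest bid is 2,900 points, which exceeds the reserve, so that sets the price.

2,900 points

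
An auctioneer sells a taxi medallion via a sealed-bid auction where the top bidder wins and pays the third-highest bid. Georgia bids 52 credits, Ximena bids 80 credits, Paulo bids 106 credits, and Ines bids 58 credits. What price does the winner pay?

The winner pays 58 credits.

Bids in descending order: Paulo 106 credits; Ximena 80 credits; Ines 58 credits; Georgia 52 credits.
Paulo is the highest bidder, so Paulo wins.
Under the third-price rule, the price is the third-highest bid: 58 credits.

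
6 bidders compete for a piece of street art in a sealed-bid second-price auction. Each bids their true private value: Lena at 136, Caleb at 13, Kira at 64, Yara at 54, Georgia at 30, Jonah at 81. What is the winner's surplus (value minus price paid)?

Ranking the bids: Lena 136 > Jonah 81 > Kira 64 > Yara 54 > Georgia 30 > Caleb 13.
Lena wins with the top bid and pays the second-highest, 81.
Surplus = 136 − 81 = 55.

Surplus = 55.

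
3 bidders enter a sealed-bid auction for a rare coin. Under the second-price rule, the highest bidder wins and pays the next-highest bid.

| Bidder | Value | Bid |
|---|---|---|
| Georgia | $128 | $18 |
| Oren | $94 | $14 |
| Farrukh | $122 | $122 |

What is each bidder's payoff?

Georgia $0, Oren $0, Farrukh $104.

Ranking the bids: Farrukh $122; Georgia $18; Oren $14.
Farrukh has the top bid and wins; the price is the second-highest bid, $18.
Farrukh's payoff = $122 − $18 = $104. All other bidders lose, so their payoff is 0.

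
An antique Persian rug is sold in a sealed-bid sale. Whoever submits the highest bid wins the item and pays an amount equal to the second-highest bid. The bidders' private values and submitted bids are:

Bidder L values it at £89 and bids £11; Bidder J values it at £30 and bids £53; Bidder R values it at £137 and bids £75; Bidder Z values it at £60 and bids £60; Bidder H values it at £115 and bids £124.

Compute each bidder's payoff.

Bidder L £0, Bidder J £0, Bidder R £0, Bidder Z £0, Bidder H £40.

Ordered from highest: Bidder H £124 > Bidder R £75 > Bidder Z £60 > Bidder J £53 > Bidder L £11.
Bidder H has the top bid and wins; the price is the second-highest bid, £75.
Bidder H's payoff = £115 − £75 = £40. All other bidders lose, so their payoff is 0.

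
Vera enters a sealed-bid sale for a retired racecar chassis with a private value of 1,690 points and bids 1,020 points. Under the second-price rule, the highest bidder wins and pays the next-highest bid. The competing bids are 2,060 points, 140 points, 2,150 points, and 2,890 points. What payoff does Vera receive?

0 points

Highest competing bid: 2,890 points.
Vera's bid 1,020 points is not the highest, so Vera loses, pays nothing, and earns zero payoff.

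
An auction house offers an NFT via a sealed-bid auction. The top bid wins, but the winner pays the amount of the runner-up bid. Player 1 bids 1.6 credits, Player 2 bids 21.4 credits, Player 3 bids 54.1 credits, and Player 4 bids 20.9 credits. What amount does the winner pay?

Ordered from highest: Player 3 54.1 credits, then Player 2 21.4 credits, then Player 4 20.9 credits, then Player 1 1.6 credits.
Player 3 has the highest bid, so Player 3 wins.
The second-highest bid is 21.4 credits, so that is what Player 3 pays.

Price paid: 21.4 credits.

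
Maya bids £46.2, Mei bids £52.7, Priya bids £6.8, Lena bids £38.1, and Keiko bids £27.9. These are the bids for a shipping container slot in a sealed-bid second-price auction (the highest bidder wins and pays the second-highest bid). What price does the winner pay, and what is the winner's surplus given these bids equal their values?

The winner pays £46.2 for a surplus of £6.5.

Ranking the bids: Mei £52.7; Maya £46.2; Lena £38.1; Keiko £27.9; Priya £6.8.
Mei is the highest bidder, so Mei wins.
Under the second-price rule, the price is the second-highest bid: £46.2.
Surplus = £52.7 − £46.2 = £6.5.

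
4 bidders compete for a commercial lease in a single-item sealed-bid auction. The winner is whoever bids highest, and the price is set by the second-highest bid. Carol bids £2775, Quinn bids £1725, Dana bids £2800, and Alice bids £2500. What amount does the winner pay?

Ranking the bids: Dana £2800; Carol £2775; Alice £2500; Quinn £1725.
Dana has the highest bid, so Dana wins.
The second-highest bid is £2775, so that is what Dana pays.

£2775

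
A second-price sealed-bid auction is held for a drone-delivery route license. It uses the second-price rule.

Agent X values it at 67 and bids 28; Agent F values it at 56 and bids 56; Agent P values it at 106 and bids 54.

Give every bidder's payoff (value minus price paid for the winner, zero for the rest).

Ordered from highest: Agent F 56 > Agent P 54 > Agent X 28.
Agent F has the top bid and wins; the price is the second-highest bid, 54.
Agent F's payoff = 56 − 54 = 2. All other bidders lose, so their payoff is 0.

Payoffs: Agent X 0, Agent F 2, Agent P 0.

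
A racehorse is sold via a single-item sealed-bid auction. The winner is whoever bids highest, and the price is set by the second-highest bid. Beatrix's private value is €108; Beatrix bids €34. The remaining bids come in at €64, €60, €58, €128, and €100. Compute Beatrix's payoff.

Highest competing bid: €128.
Beatrix's bid €34 is not the highest, so Beatrix loses, pays nothing, and earns zero payoff.

€0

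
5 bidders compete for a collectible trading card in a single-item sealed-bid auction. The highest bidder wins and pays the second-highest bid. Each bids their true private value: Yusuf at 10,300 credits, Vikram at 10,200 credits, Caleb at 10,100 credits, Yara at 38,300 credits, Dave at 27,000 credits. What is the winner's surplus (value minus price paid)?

Ranking the bids: Yara 38,300 credits, then Dave 27,000 credits, then Yusuf 10,300 credits, then Vikram 10,200 credits, then Caleb 10,100 credits.
Yara wins with the top bid and pays the second-highest, 27,000 credits.
Surplus = 38,300 credits − 27,000 credits = 11,300 credits.

11,300 credits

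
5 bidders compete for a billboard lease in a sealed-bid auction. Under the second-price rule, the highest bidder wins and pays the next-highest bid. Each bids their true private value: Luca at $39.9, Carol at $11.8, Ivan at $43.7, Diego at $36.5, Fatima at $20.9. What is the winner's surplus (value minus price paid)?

Bids in descending order: Ivan $43.7 > Luca $39.9 > Diego $36.5 > Fatima $20.9 > Carol $11.8.
Ivan wins with the top bid and pays the second-highest, $39.9.
Surplus = $43.7 − $39.9 = $3.8.

$3.8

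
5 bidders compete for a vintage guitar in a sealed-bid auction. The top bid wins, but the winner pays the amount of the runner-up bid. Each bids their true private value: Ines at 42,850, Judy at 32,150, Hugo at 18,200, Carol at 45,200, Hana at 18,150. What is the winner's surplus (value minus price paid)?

2,350

Bids in descending order: Carol 45,200; Ines 42,850; Judy 32,150; Hugo 18,200; Hana 18,150.
Carol wins with the top bid and pays the second-highest, 42,850.
Surplus = 45,200 − 42,850 = 2,350.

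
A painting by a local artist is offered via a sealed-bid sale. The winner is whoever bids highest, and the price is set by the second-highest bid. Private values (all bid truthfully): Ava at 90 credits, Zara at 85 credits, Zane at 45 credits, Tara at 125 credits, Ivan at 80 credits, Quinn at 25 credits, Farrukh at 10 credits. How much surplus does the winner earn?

Ranking the bids: Tara 125 credits, then Ava 90 credits, then Zara 85 credits, then Ivan 80 credits, then Zane 45 credits, then Quinn 25 credits, then Farrukh 10 credits.
Tara wins with the top bid and pays the second-highest, 90 credits.
Surplus = 125 credits − 90 credits = 35 credits.

35 credits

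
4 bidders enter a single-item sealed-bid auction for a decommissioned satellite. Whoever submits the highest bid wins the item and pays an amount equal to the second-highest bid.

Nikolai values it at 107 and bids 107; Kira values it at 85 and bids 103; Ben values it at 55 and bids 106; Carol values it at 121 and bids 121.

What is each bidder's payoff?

Ranking the bids: Carol 121; Nikolai 107; Ben 106; Kira 103.
Carol has the top bid and wins; the price is the second-highest bid, 107.
Carol's payoff = 121 − 107 = 14. All other bidders lose, so their payoff is 0.

Nikolai 0, Kira 0, Ben 0, Carol 14.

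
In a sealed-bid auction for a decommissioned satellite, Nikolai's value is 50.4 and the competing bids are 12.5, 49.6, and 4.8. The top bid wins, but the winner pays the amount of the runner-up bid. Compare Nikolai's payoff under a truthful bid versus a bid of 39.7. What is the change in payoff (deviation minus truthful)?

The highest competing bid is 49.6.
Bidding truthfully at 50.4: Nikolai has the top bid, wins, and pays the second-highest bid 49.6. Payoff = 50.4 − 49.6 = 0.8.
Bidding 39.7: the top bid is 49.6 (a rival), so Nikolai loses. Payoff = 0.0.
Change = 0.0 − 0.8 = -0.8.
Deviating from a truthful bid can only lose payoff in a second-price auction — never gain.

-0.8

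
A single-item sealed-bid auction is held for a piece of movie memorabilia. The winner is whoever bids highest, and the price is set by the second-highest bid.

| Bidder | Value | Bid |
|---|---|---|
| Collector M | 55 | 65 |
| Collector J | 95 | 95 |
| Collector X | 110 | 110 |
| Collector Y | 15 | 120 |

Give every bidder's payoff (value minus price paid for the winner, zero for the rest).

Bids in descending order: Collector Y 120; Collector X 110; Collector J 95; Collector M 65.
Collector Y has the top bid and wins; the price is the second-highest bid, 110.
Collector Y's payoff = 15 − 110 = -95. All other bidders lose, so their payoff is 0.

Collector M 0, Collector J 0, Collector X 0, Collector Y -95.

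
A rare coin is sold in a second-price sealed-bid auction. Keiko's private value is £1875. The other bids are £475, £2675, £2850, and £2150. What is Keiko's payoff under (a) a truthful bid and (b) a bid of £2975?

Truthful: £0; alternative: -£975.

The highest competing bid is £2850.
Bidding truthfully at £1875: the top bid is £2850 (a rival), so Keiko loses. Payoff = £0.
Bidding £2975: Keiko has the top bid, wins, and pays the second-highest bid £2850. Payoff = £1875 − £2850 = -£975.
This is the dominant-strategy logic: truthful bidding weakly beats any alternative.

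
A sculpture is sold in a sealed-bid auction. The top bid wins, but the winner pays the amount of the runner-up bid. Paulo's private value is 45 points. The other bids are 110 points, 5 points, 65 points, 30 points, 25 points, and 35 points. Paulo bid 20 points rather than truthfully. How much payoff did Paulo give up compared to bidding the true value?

The highest competing bid is 110 points.
Bidding truthfully at 45 points: the top bid is 110 points (a rival), so Paulo loses. Payoff = 0 points.
Bidding 20 points: the top bid is 110 points (a rival), so Paulo loses. Payoff = 0 points.
Regret = truthful payoff − actual payoff = 0 points − 0 points = 0 points.

0 points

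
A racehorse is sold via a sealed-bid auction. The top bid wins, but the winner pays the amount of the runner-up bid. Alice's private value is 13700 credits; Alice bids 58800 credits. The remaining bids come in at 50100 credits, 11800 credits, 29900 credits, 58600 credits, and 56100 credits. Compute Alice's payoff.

Highest competing bid: 58600 credits.
Alice's bid 58800 credits is the highest overall, so Alice wins and pays the second-highest bid, 58600 credits.
Payoff = value − price = 13700 credits − 58600 credits = -44900 credits.
Overbidding won the item at a price above value — truthful bidding would have avoided this loss.

-44900 credits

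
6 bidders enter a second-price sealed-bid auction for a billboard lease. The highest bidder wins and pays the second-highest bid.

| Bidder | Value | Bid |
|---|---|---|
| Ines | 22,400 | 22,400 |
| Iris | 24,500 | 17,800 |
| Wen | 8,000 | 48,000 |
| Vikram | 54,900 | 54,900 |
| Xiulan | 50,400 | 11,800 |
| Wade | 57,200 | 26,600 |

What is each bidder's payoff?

Ordered from highest: Vikram 54,900 > Wen 48,000 > Wade 26,600 > Ines 22,400 > Iris 17,800 > Xiulan 11,800.
Vikram has the top bid and wins; the price is the second-highest bid, 48,000.
Vikram's payoff = 54,900 − 48,000 = 6,900. All other bidders lose, so their payoff is 0.

Ines 0, Iris 0, Wen 0, Vikram 6,900, Xiulan 0, Wade 0.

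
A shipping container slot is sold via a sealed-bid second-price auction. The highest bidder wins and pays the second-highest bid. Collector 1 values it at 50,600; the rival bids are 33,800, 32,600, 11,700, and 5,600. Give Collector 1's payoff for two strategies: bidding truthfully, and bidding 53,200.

The highest competing bid is 33,800.
Bidding truthfully at 50,600: Collector 1 has the top bid, wins, and pays the second-highest bid 33,800. Payoff = 50,600 − 33,800 = 16,800.
Bidding 53,200: Collector 1 has the top bid, wins, and pays the second-highest bid 33,800. Payoff = 50,600 − 33,800 = 16,800.

Truthful: 16,800; alternative: 16,800.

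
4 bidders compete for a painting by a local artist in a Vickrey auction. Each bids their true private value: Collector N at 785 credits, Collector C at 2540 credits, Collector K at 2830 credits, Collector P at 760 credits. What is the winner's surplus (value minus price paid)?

290 credits

Ranking the bids: Collector K 2830 credits, then Collector C 2540 credits, then Collector N 785 credits, then Collector P 760 credits.
Collector K wins with the top bid and pays the second-highest, 2540 credits.
Surplus = 2830 credits − 2540 credits = 290 credits.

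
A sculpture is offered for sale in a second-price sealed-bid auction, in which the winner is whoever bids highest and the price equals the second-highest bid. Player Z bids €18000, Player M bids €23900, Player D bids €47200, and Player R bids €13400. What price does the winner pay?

Bids in descending order: Player D €47200, then Player M €23900, then Player Z €18000, then Player R €13400.
Player D is the highest bidder, so Player D wins.
Under the second-price rule, the price is the second-highest bid: €23900.

Price paid: €23900.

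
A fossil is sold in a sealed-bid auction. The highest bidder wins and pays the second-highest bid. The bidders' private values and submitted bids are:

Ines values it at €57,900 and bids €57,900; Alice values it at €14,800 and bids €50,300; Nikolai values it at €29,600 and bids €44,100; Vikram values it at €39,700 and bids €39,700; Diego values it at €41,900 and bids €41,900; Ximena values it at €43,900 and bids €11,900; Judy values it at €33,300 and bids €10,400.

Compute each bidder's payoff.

Sorted high to low: Ines €57,900 > Alice €50,300 > Nikolai €44,100 > Diego €41,900 > Vikram €39,700 > Ximena €11,900 > Judy €10,400.
Ines has the top bid and wins; the price is the second-highest bid, €50,300.
Ines's payoff = €57,900 − €50,300 = €7,600. All other bidders lose, so their payoff is 0.

Payoffs: Ines €7,600, Alice €0, Nikolai €0, Vikram €0, Diego €0, Ximena €0, Judy €0.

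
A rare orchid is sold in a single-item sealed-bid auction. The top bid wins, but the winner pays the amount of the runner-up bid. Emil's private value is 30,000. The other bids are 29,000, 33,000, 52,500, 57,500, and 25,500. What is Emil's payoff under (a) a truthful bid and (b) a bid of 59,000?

The highest competing bid is 57,500.
Bidding truthfully at 30,000: the top bid is 57,500 (a rival), so Emil loses. Payoff = 0.
Bidding 59,000: Emil has the top bid, wins, and pays the second-highest bid 57,500. Payoff = 30,000 − 57,500 = -27,500.

Truthful: 0; alternative: -27,500.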